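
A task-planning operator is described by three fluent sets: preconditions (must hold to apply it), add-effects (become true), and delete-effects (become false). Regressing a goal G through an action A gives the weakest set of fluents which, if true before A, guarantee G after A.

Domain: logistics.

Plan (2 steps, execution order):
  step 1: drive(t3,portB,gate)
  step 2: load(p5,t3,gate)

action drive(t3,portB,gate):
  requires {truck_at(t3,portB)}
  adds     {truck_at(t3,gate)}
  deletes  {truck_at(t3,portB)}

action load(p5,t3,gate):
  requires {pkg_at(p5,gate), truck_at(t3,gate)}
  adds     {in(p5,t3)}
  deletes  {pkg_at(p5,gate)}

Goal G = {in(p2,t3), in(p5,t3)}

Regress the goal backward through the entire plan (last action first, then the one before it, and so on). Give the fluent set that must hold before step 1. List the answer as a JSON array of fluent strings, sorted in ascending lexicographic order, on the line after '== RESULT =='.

Work backward from the goal:
  through step 2 (load(p5,t3,gate)): drop {in(p5,t3)}, keep {in(p2,t3)}, require {pkg_at(p5,gate), truck_at(t3,gate)}
    → {in(p2,t3), pkg_at(p5,gate), truck_at(t3,gate)}
  through step 1 (drive(t3,portB,gate)): drop {truck_at(t3,gate)}, keep {in(p2,t3), pkg_at(p5,gate)}, require {truck_at(t3,portB)}
    → {in(p2,t3), pkg_at(p5,gate), truck_at(t3,portB)}

== RESULT ==
["in(p2,t3)", "pkg_at(p5,gate)", "truck_at(t3,portB)"]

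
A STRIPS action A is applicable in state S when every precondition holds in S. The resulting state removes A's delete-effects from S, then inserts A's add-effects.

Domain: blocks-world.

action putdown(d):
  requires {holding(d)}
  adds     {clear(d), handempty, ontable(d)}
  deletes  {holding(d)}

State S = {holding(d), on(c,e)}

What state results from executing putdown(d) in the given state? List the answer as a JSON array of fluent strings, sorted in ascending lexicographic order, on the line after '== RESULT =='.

Compute (S \ del) ∪ add:
  pre ⊆ S: {holding(d)} ⊆ S  — applicable
  S \ del = {on(c,e)}
  ∪ add   = {clear(d), handempty, on(c,e), ontable(d)}

== RESULT ==
["clear(d)", "handempty", "on(c,e)", "ontable(d)"]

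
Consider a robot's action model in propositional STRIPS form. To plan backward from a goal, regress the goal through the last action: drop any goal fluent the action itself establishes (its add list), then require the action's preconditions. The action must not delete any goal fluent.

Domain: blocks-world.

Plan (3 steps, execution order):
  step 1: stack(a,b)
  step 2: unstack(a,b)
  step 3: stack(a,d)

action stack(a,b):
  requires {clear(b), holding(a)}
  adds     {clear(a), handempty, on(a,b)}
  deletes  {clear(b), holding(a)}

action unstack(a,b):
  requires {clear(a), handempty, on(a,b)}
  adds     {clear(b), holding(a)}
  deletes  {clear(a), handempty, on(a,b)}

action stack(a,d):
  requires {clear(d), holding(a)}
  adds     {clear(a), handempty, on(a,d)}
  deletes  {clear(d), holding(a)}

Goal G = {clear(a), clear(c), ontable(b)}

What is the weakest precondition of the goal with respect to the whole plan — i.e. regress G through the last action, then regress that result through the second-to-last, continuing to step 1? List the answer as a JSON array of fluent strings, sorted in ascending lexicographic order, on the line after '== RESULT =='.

Work backward from the goal:
  through step 3 (stack(a,d)): drop {clear(a)}, keep {clear(c), ontable(b)}, require {clear(d), holding(a)}
    → {clear(c), clear(d), holding(a), ontable(b)}
  through step 2 (unstack(a,b)): drop {holding(a)}, keep {clear(c), clear(d), ontable(b)}, require {clear(a), handempty, on(a,b)}
    → {clear(a), clear(c), clear(d), handempty, on(a,b), ontable(b)}
  through step 1 (stack(a,b)): drop {clear(a), handempty, on(a,b)}, keep {clear(c), clear(d), ontable(b)}, require {clear(b), holding(a)}
    → {clear(b), clear(c), clear(d), holding(a), ontable(b)}

== RESULT ==
["clear(b)", "clear(c)", "clear(d)", "holding(a)", "ontable(b)"]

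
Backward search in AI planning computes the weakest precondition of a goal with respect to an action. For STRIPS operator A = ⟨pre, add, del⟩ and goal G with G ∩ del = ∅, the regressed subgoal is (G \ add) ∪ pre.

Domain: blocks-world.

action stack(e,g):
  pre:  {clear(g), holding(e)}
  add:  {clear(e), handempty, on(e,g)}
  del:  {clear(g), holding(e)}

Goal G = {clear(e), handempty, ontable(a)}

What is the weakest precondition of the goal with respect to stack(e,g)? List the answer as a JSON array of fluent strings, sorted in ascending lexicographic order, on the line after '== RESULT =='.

Compute (G \ add) ∪ pre:
  G ∩ del = {}  (empty — regression defined)
  G \ add = {clear(e), handempty, ontable(a)} \ {clear(e), handempty, on(e,g)} = {ontable(a)}
  ∪ pre   = {ontable(a)} ∪ {clear(g), holding(e)}
          = {clear(g), holding(e), ontable(a)}

== RESULT ==
["clear(g)", "holding(e)", "ontable(a)"]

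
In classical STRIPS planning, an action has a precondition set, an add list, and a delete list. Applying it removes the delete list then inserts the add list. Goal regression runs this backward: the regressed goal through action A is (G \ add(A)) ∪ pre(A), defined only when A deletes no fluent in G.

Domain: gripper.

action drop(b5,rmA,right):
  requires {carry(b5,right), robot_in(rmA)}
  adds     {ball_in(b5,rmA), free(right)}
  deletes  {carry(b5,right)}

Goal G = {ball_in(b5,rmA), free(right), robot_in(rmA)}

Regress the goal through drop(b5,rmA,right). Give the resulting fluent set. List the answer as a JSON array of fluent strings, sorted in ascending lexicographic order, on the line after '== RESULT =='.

Compute (G \ add) ∪ pre:
  G ∩ del = {}  (empty — regression defined)
  G \ add = {ball_in(b5,rmA), free(right), robot_in(rmA)} \ {ball_in(b5,rmA), free(right)} = {robot_in(rmA)}
  ∪ pre   = {robot_in(rmA)} ∪ {carry(b5,right), robot_in(rmA)}
          = {carry(b5,right), robot_in(rmA)}

== RESULT ==
["carry(b5,right)", "robot_in(rmA)"]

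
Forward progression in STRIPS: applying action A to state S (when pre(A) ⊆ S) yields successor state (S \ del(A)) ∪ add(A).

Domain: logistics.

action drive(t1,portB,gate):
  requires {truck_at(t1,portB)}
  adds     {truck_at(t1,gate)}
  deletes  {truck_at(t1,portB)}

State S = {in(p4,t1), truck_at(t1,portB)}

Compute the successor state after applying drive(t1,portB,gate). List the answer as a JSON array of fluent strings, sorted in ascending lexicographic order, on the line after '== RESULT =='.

Compute (S \ del) ∪ add:
  pre ⊆ S: {truck_at(t1,portB)} ⊆ S  — applicable
  S \ del = {in(p4,t1)}
  ∪ add   = {in(p4,t1), truck_at(t1,gate)}

== RESULT ==
["in(p4,t1)", "truck_at(t1,gate)"]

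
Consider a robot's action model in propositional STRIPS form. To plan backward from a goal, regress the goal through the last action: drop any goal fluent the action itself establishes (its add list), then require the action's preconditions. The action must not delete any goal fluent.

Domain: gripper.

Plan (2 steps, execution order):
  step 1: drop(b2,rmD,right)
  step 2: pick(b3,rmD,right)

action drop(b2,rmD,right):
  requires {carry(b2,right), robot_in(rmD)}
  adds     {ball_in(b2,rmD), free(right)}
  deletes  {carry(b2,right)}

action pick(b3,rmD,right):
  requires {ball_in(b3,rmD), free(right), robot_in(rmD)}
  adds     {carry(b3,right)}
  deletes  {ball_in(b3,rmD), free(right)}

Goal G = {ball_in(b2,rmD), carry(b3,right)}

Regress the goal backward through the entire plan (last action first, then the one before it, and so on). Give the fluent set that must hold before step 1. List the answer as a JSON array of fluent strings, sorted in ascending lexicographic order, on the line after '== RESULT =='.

Regress step by step:
  through step 2 (pick(b3,rmD,right)): drop {carry(b3,right)}, keep {ball_in(b2,rmD)}, require {ball_in(b3,rmD), free(right), robot_in(rmD)}
    → {ball_in(b2,rmD), ball_in(b3,rmD), free(right), robot_in(rmD)}
  through step 1 (drop(b2,rmD,right)): drop {ball_in(b2,rmD), free(right)}, keep {ball_in(b3,rmD), robot_in(rmD)}, require {carry(b2,right), robot_in(rmD)}
    → {ball_in(b3,rmD), carry(b2,right), robot_in(rmD)}

== RESULT ==
["ball_in(b3,rmD)", "carry(b2,right)", "robot_in(rmD)"]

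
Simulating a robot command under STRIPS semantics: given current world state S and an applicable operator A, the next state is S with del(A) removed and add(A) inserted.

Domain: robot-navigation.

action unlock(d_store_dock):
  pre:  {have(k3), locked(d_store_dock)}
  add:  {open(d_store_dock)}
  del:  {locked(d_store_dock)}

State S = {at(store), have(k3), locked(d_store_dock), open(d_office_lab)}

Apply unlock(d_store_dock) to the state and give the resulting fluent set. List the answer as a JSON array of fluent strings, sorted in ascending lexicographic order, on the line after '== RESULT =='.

Progress:
  pre ⊆ S: {have(k3), locked(d_store_dock)} ⊆ S  — applicable
  S \ del = {at(store), have(k3), open(d_office_lab)}
  ∪ add   = {at(store), have(k3), open(d_office_lab), open(d_store_dock)}

== RESULT ==
["at(store)", "have(k3)", "open(d_office_lab)", "open(d_store_dock)"]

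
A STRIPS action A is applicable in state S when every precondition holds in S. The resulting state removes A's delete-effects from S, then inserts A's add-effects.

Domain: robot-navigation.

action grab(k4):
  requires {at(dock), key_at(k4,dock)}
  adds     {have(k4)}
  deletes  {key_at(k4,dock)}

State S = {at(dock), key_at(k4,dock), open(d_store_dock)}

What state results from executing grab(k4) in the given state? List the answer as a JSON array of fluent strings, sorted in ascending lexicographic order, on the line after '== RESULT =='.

Progress:
  pre ⊆ S: {at(dock), key_at(k4,dock)} ⊆ S  — applicable
  S \ del = {at(dock), open(d_store_dock)}
  ∪ add   = {at(dock), have(k4), open(d_store_dock)}

== RESULT ==
["at(dock)", "have(k4)", "open(d_store_dock)"]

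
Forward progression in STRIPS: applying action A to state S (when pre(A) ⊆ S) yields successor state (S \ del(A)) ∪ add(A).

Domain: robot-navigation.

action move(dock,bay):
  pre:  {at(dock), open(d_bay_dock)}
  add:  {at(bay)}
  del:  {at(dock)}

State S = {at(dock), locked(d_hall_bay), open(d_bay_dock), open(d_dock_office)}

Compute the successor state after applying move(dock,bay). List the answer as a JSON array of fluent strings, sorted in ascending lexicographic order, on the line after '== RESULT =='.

Progress:
  pre ⊆ S: {at(dock), open(d_bay_dock)} ⊆ S  — applicable
  S \ del = {locked(d_hall_bay), open(d_bay_dock), open(d_dock_office)}
  ∪ add   = {at(bay), locked(d_hall_bay), open(d_bay_dock), open(d_dock_office)}

== RESULT ==
["at(bay)", "locked(d_hall_bay)", "open(d_bay_dock)", "open(d_dock_office)"]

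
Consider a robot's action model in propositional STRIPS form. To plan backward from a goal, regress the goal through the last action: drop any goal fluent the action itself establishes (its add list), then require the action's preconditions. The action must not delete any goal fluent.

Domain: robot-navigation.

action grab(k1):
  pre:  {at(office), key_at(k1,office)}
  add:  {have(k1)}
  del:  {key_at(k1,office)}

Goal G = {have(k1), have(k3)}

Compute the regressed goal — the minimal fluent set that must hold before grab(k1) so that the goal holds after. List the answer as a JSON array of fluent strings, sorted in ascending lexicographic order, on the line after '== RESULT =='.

Compute (G \ add) ∪ pre:
  G ∩ del = {}  (empty — regression defined)
  G \ add = {have(k1), have(k3)} \ {have(k1)} = {have(k3)}
  ∪ pre   = {have(k3)} ∪ {at(office), key_at(k1,office)}
          = {at(office), have(k3), key_at(k1,office)}

== RESULT ==
["at(office)", "have(k3)", "key_at(k1,office)"]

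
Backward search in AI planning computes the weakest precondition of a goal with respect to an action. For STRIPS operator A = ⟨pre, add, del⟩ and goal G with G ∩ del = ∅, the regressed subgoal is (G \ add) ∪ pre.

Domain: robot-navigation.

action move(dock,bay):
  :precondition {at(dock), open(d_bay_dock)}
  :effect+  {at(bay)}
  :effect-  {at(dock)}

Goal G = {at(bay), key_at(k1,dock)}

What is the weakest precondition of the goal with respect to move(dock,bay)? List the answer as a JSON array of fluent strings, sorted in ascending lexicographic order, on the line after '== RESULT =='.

Compute (G \ add) ∪ pre:
  G ∩ del = {}  (empty — regression defined)
  G \ add = {at(bay), key_at(k1,dock)} \ {at(bay)} = {key_at(k1,dock)}
  ∪ pre   = {key_at(k1,dock)} ∪ {at(dock), open(d_bay_dock)}
          = {at(dock), key_at(k1,dock), open(d_bay_dock)}

== RESULT ==
["at(dock)", "key_at(k1,dock)", "open(d_bay_dock)"]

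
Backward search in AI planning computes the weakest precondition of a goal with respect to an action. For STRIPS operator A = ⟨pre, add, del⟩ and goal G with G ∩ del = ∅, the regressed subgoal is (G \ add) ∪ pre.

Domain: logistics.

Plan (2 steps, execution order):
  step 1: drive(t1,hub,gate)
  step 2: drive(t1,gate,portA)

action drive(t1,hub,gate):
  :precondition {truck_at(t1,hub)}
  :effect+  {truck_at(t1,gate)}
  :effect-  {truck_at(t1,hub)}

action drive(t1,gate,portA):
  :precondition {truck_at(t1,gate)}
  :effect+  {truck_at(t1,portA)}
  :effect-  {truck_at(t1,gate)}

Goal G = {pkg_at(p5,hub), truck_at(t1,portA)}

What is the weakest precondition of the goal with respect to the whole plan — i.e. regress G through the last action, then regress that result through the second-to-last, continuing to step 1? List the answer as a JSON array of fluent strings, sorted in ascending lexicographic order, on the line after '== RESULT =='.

Regress step by step:
  through step 2 (drive(t1,gate,portA)): drop {truck_at(t1,portA)}, keep {pkg_at(p5,hub)}, require {truck_at(t1,gate)}
    → {pkg_at(p5,hub), truck_at(t1,gate)}
  through step 1 (drive(t1,hub,gate)): drop {truck_at(t1,gate)}, keep {pkg_at(p5,hub)}, require {truck_at(t1,hub)}
    → {pkg_at(p5,hub), truck_at(t1,hub)}

== RESULT ==
["pkg_at(p5,hub)", "truck_at(t1,hub)"]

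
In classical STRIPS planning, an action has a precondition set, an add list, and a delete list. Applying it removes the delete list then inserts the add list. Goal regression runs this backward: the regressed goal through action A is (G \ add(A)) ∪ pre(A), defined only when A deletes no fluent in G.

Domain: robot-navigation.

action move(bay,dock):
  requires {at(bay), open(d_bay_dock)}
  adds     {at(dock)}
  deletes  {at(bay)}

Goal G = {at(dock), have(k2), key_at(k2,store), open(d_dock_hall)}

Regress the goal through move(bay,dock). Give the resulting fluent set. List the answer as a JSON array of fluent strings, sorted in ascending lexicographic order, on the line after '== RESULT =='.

Regress:
  G ∩ del = {}  (empty — regression defined)
  G \ add = {at(dock), have(k2), key_at(k2,store), open(d_dock_hall)} \ {at(dock)} = {have(k2), key_at(k2,store), open(d_dock_hall)}
  ∪ pre   = {have(k2), key_at(k2,store), open(d_dock_hall)} ∪ {at(bay), open(d_bay_dock)}
          = {at(bay), have(k2), key_at(k2,store), open(d_bay_dock), open(d_dock_hall)}

== RESULT ==
["at(bay)", "have(k2)", "key_at(k2,store)", "open(d_bay_dock)", "open(d_dock_hall)"]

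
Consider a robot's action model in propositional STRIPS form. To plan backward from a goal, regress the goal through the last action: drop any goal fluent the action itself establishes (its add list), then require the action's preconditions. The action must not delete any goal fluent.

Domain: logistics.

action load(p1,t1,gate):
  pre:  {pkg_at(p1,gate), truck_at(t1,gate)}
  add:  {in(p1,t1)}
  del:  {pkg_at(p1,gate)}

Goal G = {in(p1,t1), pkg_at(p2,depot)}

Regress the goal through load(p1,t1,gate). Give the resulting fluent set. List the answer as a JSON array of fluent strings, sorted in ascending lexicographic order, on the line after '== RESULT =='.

Compute (G \ add) ∪ pre:
  G ∩ del = {}  (empty — regression defined)
  G \ add = {in(p1,t1), pkg_at(p2,depot)} \ {in(p1,t1)} = {pkg_at(p2,depot)}
  ∪ pre   = {pkg_at(p2,depot)} ∪ {pkg_at(p1,gate), truck_at(t1,gate)}
          = {pkg_at(p1,gate), pkg_at(p2,depot), truck_at(t1,gate)}

== RESULT ==
["pkg_at(p1,gate)", "pkg_at(p2,depot)", "truck_at(t1,gate)"]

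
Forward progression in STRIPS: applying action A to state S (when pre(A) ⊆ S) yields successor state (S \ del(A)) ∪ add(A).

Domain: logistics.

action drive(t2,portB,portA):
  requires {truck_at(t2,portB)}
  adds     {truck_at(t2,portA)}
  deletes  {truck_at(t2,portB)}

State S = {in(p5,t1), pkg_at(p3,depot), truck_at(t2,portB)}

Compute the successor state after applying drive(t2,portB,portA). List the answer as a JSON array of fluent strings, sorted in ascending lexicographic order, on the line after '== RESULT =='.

Compute (S \ del) ∪ add:
  pre ⊆ S: {truck_at(t2,portB)} ⊆ S  — applicable
  S \ del = {in(p5,t1), pkg_at(p3,depot)}
  ∪ add   = {in(p5,t1), pkg_at(p3,depot), truck_at(t2,portA)}

== RESULT ==
["in(p5,t1)", "pkg_at(p3,depot)", "truck_at(t2,portA)"]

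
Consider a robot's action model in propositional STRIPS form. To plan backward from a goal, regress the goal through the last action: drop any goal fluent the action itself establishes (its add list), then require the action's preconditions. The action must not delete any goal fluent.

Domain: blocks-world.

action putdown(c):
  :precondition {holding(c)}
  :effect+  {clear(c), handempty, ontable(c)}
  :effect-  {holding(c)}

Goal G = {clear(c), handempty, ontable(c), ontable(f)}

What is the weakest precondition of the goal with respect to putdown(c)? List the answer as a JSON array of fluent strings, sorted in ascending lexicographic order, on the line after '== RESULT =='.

Regress:
  G ∩ del = {}  (empty — regression defined)
  G \ add = {clear(c), handempty, ontable(c), ontable(f)} \ {clear(c), handempty, ontable(c)} = {ontable(f)}
  ∪ pre   = {ontable(f)} ∪ {holding(c)}
          = {holding(c), ontable(f)}

== RESULT ==
["holding(c)", "ontable(f)"]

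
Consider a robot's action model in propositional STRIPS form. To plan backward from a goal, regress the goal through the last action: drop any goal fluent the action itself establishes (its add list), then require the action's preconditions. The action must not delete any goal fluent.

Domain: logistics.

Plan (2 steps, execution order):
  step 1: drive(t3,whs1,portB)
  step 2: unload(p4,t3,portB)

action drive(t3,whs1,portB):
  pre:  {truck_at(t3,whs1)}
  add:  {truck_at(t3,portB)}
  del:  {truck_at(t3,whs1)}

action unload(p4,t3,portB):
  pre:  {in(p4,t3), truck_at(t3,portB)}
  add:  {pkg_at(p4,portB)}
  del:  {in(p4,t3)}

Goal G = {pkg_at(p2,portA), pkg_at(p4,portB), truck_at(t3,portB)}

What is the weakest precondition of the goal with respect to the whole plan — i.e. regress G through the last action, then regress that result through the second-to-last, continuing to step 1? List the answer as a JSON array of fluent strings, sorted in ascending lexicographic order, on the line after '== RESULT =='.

Regress step by step:
  through step 2 (unload(p4,t3,portB)): drop {pkg_at(p4,portB)}, keep {pkg_at(p2,portA), truck_at(t3,portB)}, require {in(p4,t3), truck_at(t3,portB)}
    → {in(p4,t3), pkg_at(p2,portA), truck_at(t3,portB)}
  through step 1 (drive(t3,whs1,portB)): drop {truck_at(t3,portB)}, keep {in(p4,t3), pkg_at(p2,portA)}, require {truck_at(t3,whs1)}
    → {in(p4,t3), pkg_at(p2,portA), truck_at(t3,whs1)}

== RESULT ==
["in(p4,t3)", "pkg_at(p2,portA)", "truck_at(t3,whs1)"]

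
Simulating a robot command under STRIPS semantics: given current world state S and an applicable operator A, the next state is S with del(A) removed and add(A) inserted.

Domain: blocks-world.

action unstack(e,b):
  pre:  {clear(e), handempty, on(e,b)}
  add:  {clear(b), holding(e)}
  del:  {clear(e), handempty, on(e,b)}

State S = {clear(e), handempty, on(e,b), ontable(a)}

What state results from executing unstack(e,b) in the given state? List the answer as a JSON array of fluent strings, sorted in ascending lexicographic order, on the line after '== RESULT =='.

Compute (S \ del) ∪ add:
  pre ⊆ S: {clear(e), handempty, on(e,b)} ⊆ S  — applicable
  S \ del = {ontable(a)}
  ∪ add   = {clear(b), holding(e), ontable(a)}

== RESULT ==
["clear(b)", "holding(e)", "ontable(a)"]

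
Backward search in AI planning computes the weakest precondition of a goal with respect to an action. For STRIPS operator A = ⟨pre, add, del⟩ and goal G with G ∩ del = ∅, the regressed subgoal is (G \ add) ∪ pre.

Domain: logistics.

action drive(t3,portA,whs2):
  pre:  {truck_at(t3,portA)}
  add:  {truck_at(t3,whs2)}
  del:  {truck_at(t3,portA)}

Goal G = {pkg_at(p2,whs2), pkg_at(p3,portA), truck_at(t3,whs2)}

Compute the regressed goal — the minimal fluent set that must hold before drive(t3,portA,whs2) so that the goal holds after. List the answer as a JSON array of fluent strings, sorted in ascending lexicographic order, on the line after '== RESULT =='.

Regress:
  G ∩ del = {}  (empty — regression defined)
  G \ add = {pkg_at(p2,whs2), pkg_at(p3,portA), truck_at(t3,whs2)} \ {truck_at(t3,whs2)} = {pkg_at(p2,whs2), pkg_at(p3,portA)}
  ∪ pre   = {pkg_at(p2,whs2), pkg_at(p3,portA)} ∪ {truck_at(t3,portA)}
          = {pkg_at(p2,whs2), pkg_at(p3,portA), truck_at(t3,portA)}

== RESULT ==
["pkg_at(p2,whs2)", "pkg_at(p3,portA)", "truck_at(t3,portA)"]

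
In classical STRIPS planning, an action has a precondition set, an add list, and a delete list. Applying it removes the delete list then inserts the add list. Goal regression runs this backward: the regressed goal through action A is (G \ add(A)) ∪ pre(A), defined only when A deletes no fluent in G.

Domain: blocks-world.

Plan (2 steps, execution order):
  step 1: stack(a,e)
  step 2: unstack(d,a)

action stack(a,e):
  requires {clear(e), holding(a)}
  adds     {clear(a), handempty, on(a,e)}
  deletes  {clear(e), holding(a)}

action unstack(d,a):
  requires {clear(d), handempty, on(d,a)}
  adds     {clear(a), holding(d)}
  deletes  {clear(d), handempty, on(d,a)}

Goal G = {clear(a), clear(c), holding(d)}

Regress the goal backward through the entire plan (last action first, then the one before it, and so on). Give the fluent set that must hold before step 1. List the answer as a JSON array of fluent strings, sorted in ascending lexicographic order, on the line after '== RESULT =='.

Work backward from the goal:
  through step 2 (unstack(d,a)): drop {clear(a), holding(d)}, keep {clear(c)}, require {clear(d), handempty, on(d,a)}
    → {clear(c), clear(d), handempty, on(d,a)}
  through step 1 (stack(a,e)): drop {handempty}, keep {clear(c), clear(d), on(d,a)}, require {clear(e), holding(a)}
    → {clear(c), clear(d), clear(e), holding(a), on(d,a)}

== RESULT ==
["clear(c)", "clear(d)", "clear(e)", "holding(a)", "on(d,a)"]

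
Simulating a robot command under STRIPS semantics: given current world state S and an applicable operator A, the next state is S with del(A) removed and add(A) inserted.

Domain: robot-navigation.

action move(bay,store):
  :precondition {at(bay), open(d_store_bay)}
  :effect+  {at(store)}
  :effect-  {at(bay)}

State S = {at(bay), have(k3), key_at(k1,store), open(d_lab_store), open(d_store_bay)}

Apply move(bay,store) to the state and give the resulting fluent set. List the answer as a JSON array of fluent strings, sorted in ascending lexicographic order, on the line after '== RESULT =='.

Compute (S \ del) ∪ add:
  pre ⊆ S: {at(bay), open(d_store_bay)} ⊆ S  — applicable
  S \ del = {have(k3), key_at(k1,store), open(d_lab_store), open(d_store_bay)}
  ∪ add   = {at(store), have(k3), key_at(k1,store), open(d_lab_store), open(d_store_bay)}

== RESULT ==
["at(store)", "have(k3)", "key_at(k1,store)", "open(d_lab_store)", "open(d_store_bay)"]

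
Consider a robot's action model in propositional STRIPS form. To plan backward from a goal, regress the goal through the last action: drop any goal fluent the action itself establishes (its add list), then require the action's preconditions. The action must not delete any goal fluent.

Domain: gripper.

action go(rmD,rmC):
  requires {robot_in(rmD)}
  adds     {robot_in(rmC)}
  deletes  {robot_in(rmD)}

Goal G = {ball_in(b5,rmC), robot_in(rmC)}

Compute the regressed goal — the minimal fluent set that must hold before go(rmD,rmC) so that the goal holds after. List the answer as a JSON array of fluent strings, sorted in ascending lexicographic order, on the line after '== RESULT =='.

Regress:
  G ∩ del = {}  (empty — regression defined)
  G \ add = {ball_in(b5,rmC), robot_in(rmC)} \ {robot_in(rmC)} = {ball_in(b5,rmC)}
  ∪ pre   = {ball_in(b5,rmC)} ∪ {robot_in(rmD)}
          = {ball_in(b5,rmC), robot_in(rmD)}

== RESULT ==
["ball_in(b5,rmC)", "robot_in(rmD)"]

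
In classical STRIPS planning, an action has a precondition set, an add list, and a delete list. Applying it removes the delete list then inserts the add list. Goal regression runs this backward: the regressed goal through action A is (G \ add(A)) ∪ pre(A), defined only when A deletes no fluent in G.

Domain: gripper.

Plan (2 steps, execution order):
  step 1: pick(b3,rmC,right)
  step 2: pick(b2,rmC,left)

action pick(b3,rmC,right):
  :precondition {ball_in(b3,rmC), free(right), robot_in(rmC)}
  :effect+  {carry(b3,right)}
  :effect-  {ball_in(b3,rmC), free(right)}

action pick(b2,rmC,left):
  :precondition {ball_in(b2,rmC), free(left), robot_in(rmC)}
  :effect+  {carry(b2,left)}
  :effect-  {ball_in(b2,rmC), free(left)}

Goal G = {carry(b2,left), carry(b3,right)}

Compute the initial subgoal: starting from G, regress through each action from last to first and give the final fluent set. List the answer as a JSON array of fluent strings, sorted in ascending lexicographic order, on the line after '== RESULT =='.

Work backward from the goal:
  through step 2 (pick(b2,rmC,left)): drop {carry(b2,left)}, keep {carry(b3,right)}, require {ball_in(b2,rmC), free(left), robot_in(rmC)}
    → {ball_in(b2,rmC), carry(b3,right), free(left), robot_in(rmC)}
  through step 1 (pick(b3,rmC,right)): drop {carry(b3,right)}, keep {ball_in(b2,rmC), free(left), robot_in(rmC)}, require {ball_in(b3,rmC), free(right), robot_in(rmC)}
    → {ball_in(b2,rmC), ball_in(b3,rmC), free(left), free(right), robot_in(rmC)}

== RESULT ==
["ball_in(b2,rmC)", "ball_in(b3,rmC)", "free(left)", "free(right)", "robot_in(rmC)"]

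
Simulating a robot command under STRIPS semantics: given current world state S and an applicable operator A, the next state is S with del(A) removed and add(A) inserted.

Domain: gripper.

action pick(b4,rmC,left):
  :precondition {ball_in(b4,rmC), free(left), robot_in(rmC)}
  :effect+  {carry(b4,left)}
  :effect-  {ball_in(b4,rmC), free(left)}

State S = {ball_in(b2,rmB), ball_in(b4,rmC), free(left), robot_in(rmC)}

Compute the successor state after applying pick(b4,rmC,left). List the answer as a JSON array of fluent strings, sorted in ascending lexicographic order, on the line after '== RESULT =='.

Compute (S \ del) ∪ add:
  pre ⊆ S: {ball_in(b4,rmC), free(left), robot_in(rmC)} ⊆ S  — applicable
  S \ del = {ball_in(b2,rmB), robot_in(rmC)}
  ∪ add   = {ball_in(b2,rmB), carry(b4,left), robot_in(rmC)}

== RESULT ==
["ball_in(b2,rmB)", "carry(b4,left)", "robot_in(rmC)"]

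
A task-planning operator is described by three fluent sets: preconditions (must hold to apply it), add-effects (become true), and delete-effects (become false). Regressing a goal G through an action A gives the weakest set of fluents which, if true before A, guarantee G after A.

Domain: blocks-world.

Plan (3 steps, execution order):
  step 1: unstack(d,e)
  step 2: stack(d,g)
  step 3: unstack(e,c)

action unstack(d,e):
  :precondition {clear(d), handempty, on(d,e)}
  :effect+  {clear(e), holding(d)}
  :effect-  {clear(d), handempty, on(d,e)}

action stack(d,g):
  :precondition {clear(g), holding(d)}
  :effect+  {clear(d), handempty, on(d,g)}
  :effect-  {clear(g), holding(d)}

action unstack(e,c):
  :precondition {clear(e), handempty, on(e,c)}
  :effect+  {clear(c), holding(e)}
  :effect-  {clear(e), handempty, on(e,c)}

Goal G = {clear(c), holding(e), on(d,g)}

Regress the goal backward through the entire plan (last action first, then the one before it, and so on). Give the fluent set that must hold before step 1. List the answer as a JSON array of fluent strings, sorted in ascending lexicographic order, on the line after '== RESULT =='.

Work backward from the goal:
  through step 3 (unstack(e,c)): drop {clear(c), holding(e)}, keep {on(d,g)}, require {clear(e), handempty, on(e,c)}
    → {clear(e), handempty, on(d,g), on(e,c)}
  through step 2 (stack(d,g)): drop {handempty, on(d,g)}, keep {clear(e), on(e,c)}, require {clear(g), holding(d)}
    → {clear(e), clear(g), holding(d), on(e,c)}
  through step 1 (unstack(d,e)): drop {clear(e), holding(d)}, keep {clear(g), on(e,c)}, require {clear(d), handempty, on(d,e)}
    → {clear(d), clear(g), handempty, on(d,e), on(e,c)}

== RESULT ==
["clear(d)", "clear(g)", "handempty", "on(d,e)", "on(e,c)"]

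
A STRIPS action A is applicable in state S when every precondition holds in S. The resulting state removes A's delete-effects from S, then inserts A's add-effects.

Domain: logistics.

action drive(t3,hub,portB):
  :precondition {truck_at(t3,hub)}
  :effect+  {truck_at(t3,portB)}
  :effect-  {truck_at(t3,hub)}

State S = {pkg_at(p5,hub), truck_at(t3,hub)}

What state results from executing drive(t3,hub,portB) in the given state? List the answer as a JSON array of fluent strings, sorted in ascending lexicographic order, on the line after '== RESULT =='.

Progress:
  pre ⊆ S: {truck_at(t3,hub)} ⊆ S  — applicable
  S \ del = {pkg_at(p5,hub)}
  ∪ add   = {pkg_at(p5,hub), truck_at(t3,portB)}

== RESULT ==
["pkg_at(p5,hub)", "truck_at(t3,portB)"]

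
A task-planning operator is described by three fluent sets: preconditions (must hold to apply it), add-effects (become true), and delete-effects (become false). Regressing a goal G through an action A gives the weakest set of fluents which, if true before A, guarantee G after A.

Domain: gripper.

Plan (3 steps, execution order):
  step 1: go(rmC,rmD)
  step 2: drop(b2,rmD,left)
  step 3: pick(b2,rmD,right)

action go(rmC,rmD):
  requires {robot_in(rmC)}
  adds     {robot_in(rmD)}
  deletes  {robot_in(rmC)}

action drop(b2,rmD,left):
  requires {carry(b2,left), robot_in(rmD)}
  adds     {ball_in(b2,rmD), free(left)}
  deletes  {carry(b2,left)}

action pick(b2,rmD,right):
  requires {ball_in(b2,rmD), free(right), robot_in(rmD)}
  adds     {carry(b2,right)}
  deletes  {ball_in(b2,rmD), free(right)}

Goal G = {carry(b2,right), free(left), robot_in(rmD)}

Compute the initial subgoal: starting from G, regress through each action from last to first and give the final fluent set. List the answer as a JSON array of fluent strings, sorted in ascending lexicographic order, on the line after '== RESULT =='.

Regress step by step:
  through step 3 (pick(b2,rmD,right)): drop {carry(b2,right)}, keep {free(left), robot_in(rmD)}, require {ball_in(b2,rmD), free(right), robot_in(rmD)}
    → {ball_in(b2,rmD), free(left), free(right), robot_in(rmD)}
  through step 2 (drop(b2,rmD,left)): drop {ball_in(b2,rmD), free(left)}, keep {free(right), robot_in(rmD)}, require {carry(b2,left), robot_in(rmD)}
    → {carry(b2,left), free(right), robot_in(rmD)}
  through step 1 (go(rmC,rmD)): drop {robot_in(rmD)}, keep {carry(b2,left), free(right)}, require {robot_in(rmC)}
    → {carry(b2,left), free(right), robot_in(rmC)}

== RESULT ==
["carry(b2,left)", "free(right)", "robot_in(rmC)"]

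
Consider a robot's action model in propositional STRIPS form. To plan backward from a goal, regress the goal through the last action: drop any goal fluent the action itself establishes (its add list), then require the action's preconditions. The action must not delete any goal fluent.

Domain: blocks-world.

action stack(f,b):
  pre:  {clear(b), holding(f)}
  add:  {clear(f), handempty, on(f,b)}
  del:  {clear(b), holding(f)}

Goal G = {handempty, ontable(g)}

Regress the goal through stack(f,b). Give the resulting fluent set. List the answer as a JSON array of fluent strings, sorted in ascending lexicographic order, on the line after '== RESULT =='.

Compute (G \ add) ∪ pre:
  G ∩ del = {}  (empty — regression defined)
  G \ add = {handempty, ontable(g)} \ {clear(f), handempty, on(f,b)} = {ontable(g)}
  ∪ pre   = {ontable(g)} ∪ {clear(b), holding(f)}
          = {clear(b), holding(f), ontable(g)}

== RESULT ==
["clear(b)", "holding(f)", "ontable(g)"]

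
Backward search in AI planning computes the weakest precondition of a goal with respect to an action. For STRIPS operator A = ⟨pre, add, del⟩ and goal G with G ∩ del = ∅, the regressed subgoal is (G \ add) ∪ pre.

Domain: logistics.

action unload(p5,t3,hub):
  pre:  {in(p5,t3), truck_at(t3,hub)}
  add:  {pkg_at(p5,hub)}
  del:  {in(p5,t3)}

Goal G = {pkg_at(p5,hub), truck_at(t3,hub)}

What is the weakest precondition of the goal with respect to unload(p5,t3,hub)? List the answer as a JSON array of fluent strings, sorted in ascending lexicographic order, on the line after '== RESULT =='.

Regress:
  G ∩ del = {}  (empty — regression defined)
  G \ add = {pkg_at(p5,hub), truck_at(t3,hub)} \ {pkg_at(p5,hub)} = {truck_at(t3,hub)}
  ∪ pre   = {truck_at(t3,hub)} ∪ {in(p5,t3), truck_at(t3,hub)}
          = {in(p5,t3), truck_at(t3,hub)}

== RESULT ==
["in(p5,t3)", "truck_at(t3,hub)"]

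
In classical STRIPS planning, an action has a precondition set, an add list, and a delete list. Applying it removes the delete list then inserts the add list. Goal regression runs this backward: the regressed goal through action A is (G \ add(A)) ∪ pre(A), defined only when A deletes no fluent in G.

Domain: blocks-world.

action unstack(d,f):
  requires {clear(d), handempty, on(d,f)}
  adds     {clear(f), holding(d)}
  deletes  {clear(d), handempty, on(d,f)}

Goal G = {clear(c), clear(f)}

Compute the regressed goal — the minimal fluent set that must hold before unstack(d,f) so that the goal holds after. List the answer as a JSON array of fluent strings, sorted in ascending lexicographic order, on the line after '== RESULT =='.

Compute (G \ add) ∪ pre:
  G ∩ del = {}  (empty — regression defined)
  G \ add = {clear(c), clear(f)} \ {clear(f), holding(d)} = {clear(c)}
  ∪ pre   = {clear(c)} ∪ {clear(d), handempty, on(d,f)}
          = {clear(c), clear(d), handempty, on(d,f)}

== RESULT ==
["clear(c)", "clear(d)", "handempty", "on(d,f)"]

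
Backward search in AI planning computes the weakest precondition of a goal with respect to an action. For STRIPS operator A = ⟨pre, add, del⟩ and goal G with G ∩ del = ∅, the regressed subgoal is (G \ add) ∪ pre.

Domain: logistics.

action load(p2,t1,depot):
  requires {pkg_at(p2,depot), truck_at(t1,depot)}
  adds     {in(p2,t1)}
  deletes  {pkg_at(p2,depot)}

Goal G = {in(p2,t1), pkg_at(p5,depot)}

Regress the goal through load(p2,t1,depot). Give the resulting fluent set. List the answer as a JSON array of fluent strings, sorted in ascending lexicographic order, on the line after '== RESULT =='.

Regress:
  G ∩ del = {}  (empty — regression defined)
  G \ add = {in(p2,t1), pkg_at(p5,depot)} \ {in(p2,t1)} = {pkg_at(p5,depot)}
  ∪ pre   = {pkg_at(p5,depot)} ∪ {pkg_at(p2,depot), truck_at(t1,depot)}
          = {pkg_at(p2,depot), pkg_at(p5,depot), truck_at(t1,depot)}

== RESULT ==
["pkg_at(p2,depot)", "pkg_at(p5,depot)", "truck_at(t1,depot)"]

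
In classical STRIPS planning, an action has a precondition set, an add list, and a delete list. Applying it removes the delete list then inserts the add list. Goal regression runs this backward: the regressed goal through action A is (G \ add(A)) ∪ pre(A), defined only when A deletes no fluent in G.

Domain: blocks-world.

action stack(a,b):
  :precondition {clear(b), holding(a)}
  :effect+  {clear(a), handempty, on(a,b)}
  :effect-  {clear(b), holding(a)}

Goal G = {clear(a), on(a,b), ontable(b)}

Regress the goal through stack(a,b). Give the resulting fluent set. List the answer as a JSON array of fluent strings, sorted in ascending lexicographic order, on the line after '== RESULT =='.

Compute (G \ add) ∪ pre:
  G ∩ del = {}  (empty — regression defined)
  G \ add = {clear(a), on(a,b), ontable(b)} \ {clear(a), handempty, on(a,b)} = {ontable(b)}
  ∪ pre   = {ontable(b)} ∪ {clear(b), holding(a)}
          = {clear(b), holding(a), ontable(b)}

== RESULT ==
["clear(b)", "holding(a)", "ontable(b)"]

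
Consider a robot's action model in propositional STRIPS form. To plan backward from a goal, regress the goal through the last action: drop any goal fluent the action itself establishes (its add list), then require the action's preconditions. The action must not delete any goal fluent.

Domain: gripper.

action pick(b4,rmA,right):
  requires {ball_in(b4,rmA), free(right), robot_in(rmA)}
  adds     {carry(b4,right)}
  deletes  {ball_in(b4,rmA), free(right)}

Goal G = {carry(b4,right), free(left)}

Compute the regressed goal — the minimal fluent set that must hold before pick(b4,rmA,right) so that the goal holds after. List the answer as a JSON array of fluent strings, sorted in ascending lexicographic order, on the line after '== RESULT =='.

Regress:
  G ∩ del = {}  (empty — regression defined)
  G \ add = {carry(b4,right), free(left)} \ {carry(b4,right)} = {free(left)}
  ∪ pre   = {free(left)} ∪ {ball_in(b4,rmA), free(right), robot_in(rmA)}
          = {ball_in(b4,rmA), free(left), free(right), robot_in(rmA)}

== RESULT ==
["ball_in(b4,rmA)", "free(left)", "free(right)", "robot_in(rmA)"]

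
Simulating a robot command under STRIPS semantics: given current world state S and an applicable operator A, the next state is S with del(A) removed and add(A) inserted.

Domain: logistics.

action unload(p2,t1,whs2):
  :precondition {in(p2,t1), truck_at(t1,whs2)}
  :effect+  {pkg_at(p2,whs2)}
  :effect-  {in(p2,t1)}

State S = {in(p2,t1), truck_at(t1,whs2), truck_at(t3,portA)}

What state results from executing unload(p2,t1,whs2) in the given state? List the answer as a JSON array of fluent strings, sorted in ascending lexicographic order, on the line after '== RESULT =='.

Compute (S \ del) ∪ add:
  pre ⊆ S: {in(p2,t1), truck_at(t1,whs2)} ⊆ S  — applicable
  S \ del = {truck_at(t1,whs2), truck_at(t3,portA)}
  ∪ add   = {pkg_at(p2,whs2), truck_at(t1,whs2), truck_at(t3,portA)}

== RESULT ==
["pkg_at(p2,whs2)", "truck_at(t1,whs2)", "truck_at(t3,portA)"]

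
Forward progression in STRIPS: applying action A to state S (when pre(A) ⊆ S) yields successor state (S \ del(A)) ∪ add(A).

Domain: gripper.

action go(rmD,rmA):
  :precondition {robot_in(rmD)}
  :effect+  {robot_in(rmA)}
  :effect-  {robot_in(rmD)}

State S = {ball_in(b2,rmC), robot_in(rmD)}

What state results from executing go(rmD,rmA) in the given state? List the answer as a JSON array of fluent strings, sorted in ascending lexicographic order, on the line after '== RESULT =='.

Compute (S \ del) ∪ add:
  pre ⊆ S: {robot_in(rmD)} ⊆ S  — applicable
  S \ del = {ball_in(b2,rmC)}
  ∪ add   = {ball_in(b2,rmC), robot_in(rmA)}

== RESULT ==
["ball_in(b2,rmC)", "robot_in(rmA)"]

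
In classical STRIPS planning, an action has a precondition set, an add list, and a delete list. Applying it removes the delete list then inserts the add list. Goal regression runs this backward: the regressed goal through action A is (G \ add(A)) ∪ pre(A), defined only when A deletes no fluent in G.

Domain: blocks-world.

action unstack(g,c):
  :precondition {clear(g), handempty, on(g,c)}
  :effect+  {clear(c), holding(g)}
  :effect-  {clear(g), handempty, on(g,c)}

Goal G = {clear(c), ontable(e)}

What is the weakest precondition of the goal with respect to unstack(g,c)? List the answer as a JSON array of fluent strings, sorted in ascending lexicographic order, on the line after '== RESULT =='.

Compute (G \ add) ∪ pre:
  G ∩ del = {}  (empty — regression defined)
  G \ add = {clear(c), ontable(e)} \ {clear(c), holding(g)} = {ontable(e)}
  ∪ pre   = {ontable(e)} ∪ {clear(g), handempty, on(g,c)}
          = {clear(g), handempty, on(g,c), ontable(e)}

== RESULT ==
["clear(g)", "handempty", "on(g,c)", "ontable(e)"]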